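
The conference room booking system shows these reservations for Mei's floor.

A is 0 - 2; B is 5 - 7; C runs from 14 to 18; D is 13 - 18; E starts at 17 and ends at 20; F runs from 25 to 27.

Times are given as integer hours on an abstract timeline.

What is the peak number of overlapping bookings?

3

Walk through starts and ends in time order (an end at T is processed before a start at T):
0 start A → 1
2 end A → 0
5 start B → 1
7 end B → 0
13 start D → 1
14 start C → 2
17 start E → 3
18 end C → 2
18 end D → 1
20 end E → 0
25 start F → 1
27 end F → 0
Peak is 3, at 17 (C, D, E).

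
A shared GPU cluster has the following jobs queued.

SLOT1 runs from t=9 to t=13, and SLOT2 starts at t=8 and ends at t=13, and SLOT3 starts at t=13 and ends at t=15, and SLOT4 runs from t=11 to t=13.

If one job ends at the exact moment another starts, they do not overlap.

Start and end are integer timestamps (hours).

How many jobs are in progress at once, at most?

3

Sort all start/end points and keep a running count:
t=8 start SLOT2 → 1
t=9 start SLOT1 → 2
t=11 start SLOT4 → 3
t=13 end SLOT1 → 2
t=13 end SLOT2 → 1
t=13 end SLOT4 → 0
t=13 start SLOT3 → 1
t=15 end SLOT3 → 0
Peak is 3, at t=11 (SLOT1, SLOT2, SLOT4).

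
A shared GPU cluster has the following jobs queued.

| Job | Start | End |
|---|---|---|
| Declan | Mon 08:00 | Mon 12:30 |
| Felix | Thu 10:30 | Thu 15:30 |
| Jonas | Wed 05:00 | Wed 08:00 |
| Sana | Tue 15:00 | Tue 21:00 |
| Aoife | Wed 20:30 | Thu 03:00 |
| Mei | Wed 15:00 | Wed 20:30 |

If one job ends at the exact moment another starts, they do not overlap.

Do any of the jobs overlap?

Sorted by start: Declan, Sana, Jonas, Mei, Aoife, Felix.
Sana starts after Declan ends, so nothing later overlaps Declan either.
Jonas starts after Sana ends, so nothing later overlaps Sana either.
Mei starts after Jonas ends, so nothing later overlaps Jonas either.
Aoife starts exactly when Mei ends (back-to-back, no overlap), so nothing later overlaps Mei either.
Felix starts after Aoife ends.
Every pair is clear; the schedule has no overlaps.

No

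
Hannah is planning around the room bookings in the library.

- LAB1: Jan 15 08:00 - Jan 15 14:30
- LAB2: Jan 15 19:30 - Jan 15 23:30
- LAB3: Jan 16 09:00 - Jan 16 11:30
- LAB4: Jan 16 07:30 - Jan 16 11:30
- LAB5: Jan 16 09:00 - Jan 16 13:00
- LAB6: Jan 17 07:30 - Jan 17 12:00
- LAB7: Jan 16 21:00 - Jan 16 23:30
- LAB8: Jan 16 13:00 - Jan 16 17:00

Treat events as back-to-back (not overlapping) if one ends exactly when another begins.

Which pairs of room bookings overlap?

Sorted by start: LAB1, LAB2, LAB4, LAB3, LAB5, LAB8, LAB7, LAB6.
LAB2 starts after LAB1 ends, so nothing later overlaps LAB1 either.
LAB4 starts after LAB2 ends, so nothing later overlaps LAB2 either.
LAB3 starts before LAB4 ends → LAB4 and LAB3 overlap.
LAB5 starts before LAB4 ends → LAB4 and LAB5 overlap.
LAB8 starts after LAB4 ends, so nothing later overlaps LAB4 either.
LAB5 starts before LAB3 ends → LAB3 and LAB5 overlap.
LAB8 starts after LAB3 ends, so nothing later overlaps LAB3 either.
LAB8 starts exactly when LAB5 ends (back-to-back, no overlap), so nothing later overlaps LAB5 either.
LAB7 starts after LAB8 ends, so nothing later overlaps LAB8 either.
LAB6 starts after LAB7 ends.

LAB3 & LAB4, LAB3 & LAB5, LAB4 & LAB5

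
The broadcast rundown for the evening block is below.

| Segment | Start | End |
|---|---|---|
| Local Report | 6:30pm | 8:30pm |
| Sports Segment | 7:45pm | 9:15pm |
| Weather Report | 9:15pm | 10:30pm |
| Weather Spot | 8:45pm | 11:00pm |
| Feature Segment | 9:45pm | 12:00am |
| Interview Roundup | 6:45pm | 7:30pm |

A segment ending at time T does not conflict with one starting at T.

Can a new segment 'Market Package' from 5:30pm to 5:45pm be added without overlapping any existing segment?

Yes — the slot is free

Local Report: starts 6:30pm at or after Market Package ends 5:45pm → clear.
Interview Roundup: starts 6:45pm at or after Market Package ends 5:45pm → clear.
Sports Segment: starts 7:45pm at or after Market Package ends 5:45pm → clear.
Weather Spot: starts 8:45pm at or after Market Package ends 5:45pm → clear.
Weather Report: starts 9:15pm at or after Market Package ends 5:45pm → clear.
Feature Segment: starts 9:45pm at or after Market Package ends 5:45pm → clear.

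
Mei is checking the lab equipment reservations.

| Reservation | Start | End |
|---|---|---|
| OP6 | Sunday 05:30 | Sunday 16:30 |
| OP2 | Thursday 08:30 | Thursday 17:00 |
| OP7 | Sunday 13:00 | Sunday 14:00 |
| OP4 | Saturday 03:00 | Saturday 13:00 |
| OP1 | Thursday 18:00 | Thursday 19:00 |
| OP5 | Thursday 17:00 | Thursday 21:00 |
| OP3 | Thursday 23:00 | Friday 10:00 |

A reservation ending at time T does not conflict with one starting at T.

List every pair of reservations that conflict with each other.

Sorted by start: OP2, OP5, OP1, OP3, OP4, OP6, OP7.
OP5 starts exactly when OP2 ends (back-to-back, no overlap); OP2 is clear from here.
OP1 starts before OP5 ends → OP5 and OP1 overlap.
OP3 starts after OP5 ends; OP5 is clear from here.
OP3 starts after OP1 ends; OP1 is clear from here.
OP4 starts after OP3 ends; OP3 is clear from here.
OP6 starts after OP4 ends; OP4 is clear from here.
OP7 starts before OP6 ends → OP6 and OP7 overlap.

OP1 & OP5, OP6 & OP7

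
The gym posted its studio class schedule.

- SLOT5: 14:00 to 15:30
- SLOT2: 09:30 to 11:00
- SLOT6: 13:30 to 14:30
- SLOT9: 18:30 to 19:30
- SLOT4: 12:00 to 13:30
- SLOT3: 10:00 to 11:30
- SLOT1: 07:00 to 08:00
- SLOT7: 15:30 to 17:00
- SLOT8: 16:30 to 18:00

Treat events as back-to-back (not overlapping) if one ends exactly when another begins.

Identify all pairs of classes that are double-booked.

SLOT2 & SLOT3, SLOT5 & SLOT6, SLOT7 & SLOT8

Sorted by start: SLOT1, SLOT2, SLOT3, SLOT4, SLOT6, SLOT5, SLOT7, SLOT8, SLOT9.
SLOT2 starts after SLOT1 ends — done with SLOT1.
SLOT3 starts before SLOT2 ends → SLOT2 and SLOT3 overlap.
SLOT4 starts after SLOT2 ends — done with SLOT2.
SLOT4 starts after SLOT3 ends — done with SLOT3.
SLOT6 starts exactly when SLOT4 ends (back-to-back, no overlap) — done with SLOT4.
SLOT5 starts before SLOT6 ends → SLOT6 and SLOT5 overlap.
SLOT7 starts after SLOT6 ends — done with SLOT6.
SLOT7 starts exactly when SLOT5 ends (back-to-back, no overlap) — done with SLOT5.
SLOT8 starts before SLOT7 ends → SLOT7 and SLOT8 overlap.
SLOT9 starts after SLOT7 ends.
SLOT9 starts after SLOT8 ends.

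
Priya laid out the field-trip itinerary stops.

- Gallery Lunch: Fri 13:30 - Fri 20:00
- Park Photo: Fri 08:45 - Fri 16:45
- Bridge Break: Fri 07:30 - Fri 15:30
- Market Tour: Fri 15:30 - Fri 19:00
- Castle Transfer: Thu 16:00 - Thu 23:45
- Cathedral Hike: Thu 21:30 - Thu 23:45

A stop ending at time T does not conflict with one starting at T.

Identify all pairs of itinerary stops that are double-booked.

Bridge Break & Gallery Lunch, Bridge Break & Park Photo, Castle Transfer & Cathedral Hike, Gallery Lunch & Market Tour, Gallery Lunch & Park Photo, Market Tour & Park Photo

Two intervals overlap when each starts before the other ends.
Sorted by start: Castle Transfer, Cathedral Hike, Bridge Break, Park Photo, Gallery Lunch, Market Tour.
Cathedral Hike starts before Castle Transfer ends → Castle Transfer and Cathedral Hike overlap.
Bridge Break starts after Castle Transfer ends, so nothing later overlaps Castle Transfer either.
Bridge Break starts after Cathedral Hike ends, so nothing later overlaps Cathedral Hike either.
Park Photo starts before Bridge Break ends → Bridge Break and Park Photo overlap.
Gallery Lunch starts before Bridge Break ends → Bridge Break and Gallery Lunch overlap.
Market Tour starts exactly when Bridge Break ends (back-to-back, no overlap).
Gallery Lunch starts before Park Photo ends → Park Photo and Gallery Lunch overlap.
Market Tour starts before Park Photo ends → Park Photo and Market Tour overlap.
Market Tour starts before Gallery Lunch ends → Gallery Lunch and Market Tour overlap.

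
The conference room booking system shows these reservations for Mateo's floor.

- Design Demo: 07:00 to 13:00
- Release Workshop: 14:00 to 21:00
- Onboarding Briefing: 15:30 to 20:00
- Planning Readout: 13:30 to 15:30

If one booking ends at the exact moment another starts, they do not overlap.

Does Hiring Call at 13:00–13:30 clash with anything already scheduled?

Design Demo: ends 13:00 at or before Hiring Call starts 13:00 → clear.
Planning Readout: starts 13:30 at or after Hiring Call ends 13:30 → clear.
Release Workshop: starts 14:00 at or after Hiring Call ends 13:30 → clear.
Onboarding Briefing: starts 15:30 at or after Hiring Call ends 13:30 → clear.

No — it doesn't clash with anything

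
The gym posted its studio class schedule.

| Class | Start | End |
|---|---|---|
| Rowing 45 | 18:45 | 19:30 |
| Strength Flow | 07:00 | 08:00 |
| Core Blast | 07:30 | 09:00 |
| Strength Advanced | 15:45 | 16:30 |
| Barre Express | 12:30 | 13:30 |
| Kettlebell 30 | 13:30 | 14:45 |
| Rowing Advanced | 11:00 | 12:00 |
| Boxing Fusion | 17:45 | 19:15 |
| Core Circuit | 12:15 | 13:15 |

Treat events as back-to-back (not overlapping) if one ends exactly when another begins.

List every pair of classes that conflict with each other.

Barre Express & Core Circuit, Boxing Fusion & Rowing 45, Core Blast & Strength Flow

Two intervals overlap when each starts before the other ends.
Sorted by start: Strength Flow, Core Blast, Rowing Advanced, Core Circuit, Barre Express, Kettlebell 30, Strength Advanced, Boxing Fusion, Rowing 45.
Core Blast starts before Strength Flow ends → Strength Flow and Core Blast overlap.
Rowing Advanced starts after Strength Flow ends — done with Strength Flow.
Rowing Advanced starts after Core Blast ends — done with Core Blast.
Core Circuit starts after Rowing Advanced ends — done with Rowing Advanced.
Barre Express starts before Core Circuit ends → Core Circuit and Barre Express overlap.
Kettlebell 30 starts after Core Circuit ends — done with Core Circuit.
Kettlebell 30 starts exactly when Barre Express ends (back-to-back, no overlap) — done with Barre Express.
Strength Advanced starts after Kettlebell 30 ends — done with Kettlebell 30.
Boxing Fusion starts after Strength Advanced ends — done with Strength Advanced.
Rowing 45 starts before Boxing Fusion ends → Boxing Fusion and Rowing 45 overlap.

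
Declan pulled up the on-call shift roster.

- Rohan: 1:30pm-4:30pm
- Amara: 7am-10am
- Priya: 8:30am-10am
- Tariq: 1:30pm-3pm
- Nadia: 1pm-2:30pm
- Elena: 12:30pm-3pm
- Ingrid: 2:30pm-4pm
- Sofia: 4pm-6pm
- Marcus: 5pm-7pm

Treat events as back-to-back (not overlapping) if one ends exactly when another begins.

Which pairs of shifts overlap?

Amara & Priya, Elena & Ingrid, Elena & Nadia, Elena & Rohan, Elena & Tariq, Ingrid & Rohan, Ingrid & Tariq, Marcus & Sofia, Nadia & Rohan, Nadia & Tariq, Rohan & Sofia, Rohan & Tariq

Sorted by start: Amara, Priya, Elena, Nadia, Rohan, Tariq, Ingrid, Sofia, Marcus.
Priya starts before Amara ends → Amara and Priya overlap.
Elena starts after Amara ends, so Amara has no further overlaps.
Elena starts after Priya ends, so Priya has no further overlaps.
Nadia starts before Elena ends → Elena and Nadia overlap.
Rohan starts before Elena ends → Elena and Rohan overlap.
Tariq starts before Elena ends → Elena and Tariq overlap.
Ingrid starts before Elena ends → Elena and Ingrid overlap.
Sofia starts after Elena ends, so Elena has no further overlaps.
Rohan starts before Nadia ends → Nadia and Rohan overlap.
Tariq starts before Nadia ends → Nadia and Tariq overlap.
Ingrid starts exactly when Nadia ends (back-to-back, no overlap), so Nadia has no further overlaps.
Tariq starts before Rohan ends → Rohan and Tariq overlap.
Ingrid starts before Rohan ends → Rohan and Ingrid overlap.
Sofia starts before Rohan ends → Rohan and Sofia overlap.
Marcus starts after Rohan ends.
Ingrid starts before Tariq ends → Tariq and Ingrid overlap.
Sofia starts after Tariq ends, so Tariq has no further overlaps.
Sofia starts exactly when Ingrid ends (back-to-back, no overlap), so Ingrid has no further overlaps.
Marcus starts before Sofia ends → Sofia and Marcus overlap.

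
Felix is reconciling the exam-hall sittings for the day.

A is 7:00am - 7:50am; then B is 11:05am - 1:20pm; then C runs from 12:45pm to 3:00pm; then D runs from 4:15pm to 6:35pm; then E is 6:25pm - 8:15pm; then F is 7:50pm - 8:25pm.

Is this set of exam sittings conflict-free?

No

Sorted by start: A, B, C, D, E, F.
B starts after A ends — done with A.
C starts before B ends → B and C overlap.
That's a conflict, so the schedule is not conflict-free.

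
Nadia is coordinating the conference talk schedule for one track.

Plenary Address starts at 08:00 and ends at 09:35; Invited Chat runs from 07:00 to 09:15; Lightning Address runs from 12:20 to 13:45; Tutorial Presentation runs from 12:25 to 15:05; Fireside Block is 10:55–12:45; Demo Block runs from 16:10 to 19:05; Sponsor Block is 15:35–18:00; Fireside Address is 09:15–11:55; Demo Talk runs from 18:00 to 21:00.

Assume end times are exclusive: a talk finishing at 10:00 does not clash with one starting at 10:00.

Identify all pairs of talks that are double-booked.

Demo Block & Demo Talk, Demo Block & Sponsor Block, Fireside Address & Fireside Block, Fireside Address & Plenary Address, Fireside Block & Lightning Address, Fireside Block & Tutorial Presentation, Invited Chat & Plenary Address, Lightning Address & Tutorial Presentation

Check each pair: they overlap iff neither finishes before the other starts.
Sorted by start: Invited Chat, Plenary Address, Fireside Address, Fireside Block, Lightning Address, Tutorial Presentation, Sponsor Block, Demo Block, Demo Talk.
Plenary Address starts before Invited Chat ends → Invited Chat and Plenary Address overlap.
Fireside Address starts exactly when Invited Chat ends (back-to-back, no overlap), so Invited Chat has no further overlaps.
Fireside Address starts before Plenary Address ends → Plenary Address and Fireside Address overlap.
Fireside Block starts after Plenary Address ends, so Plenary Address has no further overlaps.
Fireside Block starts before Fireside Address ends → Fireside Address and Fireside Block overlap.
Lightning Address starts after Fireside Address ends, so Fireside Address has no further overlaps.
Lightning Address starts before Fireside Block ends → Fireside Block and Lightning Address overlap.
Tutorial Presentation starts before Fireside Block ends → Fireside Block and Tutorial Presentation overlap.
Sponsor Block starts after Fireside Block ends, so Fireside Block has no further overlaps.
Tutorial Presentation starts before Lightning Address ends → Lightning Address and Tutorial Presentation overlap.
Sponsor Block starts after Lightning Address ends, so Lightning Address has no further overlaps.
Sponsor Block starts after Tutorial Presentation ends, so Tutorial Presentation has no further overlaps.
Demo Block starts before Sponsor Block ends → Sponsor Block and Demo Block overlap.
Demo Talk starts exactly when Sponsor Block ends (back-to-back, no overlap).
Demo Talk starts before Demo Block ends → Demo Block and Demo Talk overlap.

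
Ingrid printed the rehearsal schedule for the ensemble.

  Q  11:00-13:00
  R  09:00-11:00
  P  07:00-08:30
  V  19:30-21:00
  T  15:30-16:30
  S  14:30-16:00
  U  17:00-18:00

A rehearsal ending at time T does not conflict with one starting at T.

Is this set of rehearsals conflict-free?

No

Sorted by start: P, R, Q, S, T, U, V.
R starts after P ends — done with P.
Q starts exactly when R ends (back-to-back, no overlap) — done with R.
S starts after Q ends — done with Q.
T starts before S ends → S and T overlap.
That's a conflict, so the schedule is not conflict-free.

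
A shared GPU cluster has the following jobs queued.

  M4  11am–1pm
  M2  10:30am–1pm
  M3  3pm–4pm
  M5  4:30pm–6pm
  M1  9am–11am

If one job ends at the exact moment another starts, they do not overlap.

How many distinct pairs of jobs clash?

2

Sorted by start: M1, M2, M4, M3, M5.
M2 starts before M1 ends → M1 and M2 overlap.
M4 starts exactly when M1 ends (back-to-back, no overlap); M1 is clear from here.
M4 starts before M2 ends → M2 and M4 overlap.
M3 starts after M2 ends; M2 is clear from here.
M3 starts after M4 ends; M4 is clear from here.
M5 starts after M3 ends.
Overlapping pairs: M1 & M2, M2 & M4 — 2 in total.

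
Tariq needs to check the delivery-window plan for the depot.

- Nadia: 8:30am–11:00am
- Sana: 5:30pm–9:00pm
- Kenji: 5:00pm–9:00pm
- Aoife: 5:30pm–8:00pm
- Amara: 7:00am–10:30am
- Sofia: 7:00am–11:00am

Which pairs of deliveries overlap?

Sorted by start: Sofia, Amara, Nadia, Kenji, Aoife, Sana.
Amara starts before Sofia ends → Sofia and Amara overlap.
Nadia starts before Sofia ends → Sofia and Nadia overlap.
Kenji starts after Sofia ends, so nothing later overlaps Sofia either.
Nadia starts before Amara ends → Amara and Nadia overlap.
Kenji starts after Amara ends, so nothing later overlaps Amara either.
Kenji starts after Nadia ends, so nothing later overlaps Nadia either.
Aoife starts before Kenji ends → Kenji and Aoife overlap.
Sana starts before Kenji ends → Kenji and Sana overlap.
Sana starts before Aoife ends → Aoife and Sana overlap.

Amara & Nadia, Amara & Sofia, Aoife & Kenji, Aoife & Sana, Kenji & Sana, Nadia & Sofia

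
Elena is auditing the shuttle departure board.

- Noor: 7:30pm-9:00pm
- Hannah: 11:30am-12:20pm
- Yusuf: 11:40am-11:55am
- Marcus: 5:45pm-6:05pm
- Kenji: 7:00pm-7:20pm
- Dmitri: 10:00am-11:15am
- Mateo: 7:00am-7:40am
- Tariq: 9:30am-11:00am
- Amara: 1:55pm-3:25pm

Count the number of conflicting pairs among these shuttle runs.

Two intervals overlap when each starts before the other ends.
Sorted by start: Mateo, Tariq, Dmitri, Hannah, Yusuf, Amara, Marcus, Kenji, Noor.
Tariq starts after Mateo ends, so Mateo has no further overlaps.
Dmitri starts before Tariq ends → Tariq and Dmitri overlap.
Hannah starts after Tariq ends, so Tariq has no further overlaps.
Hannah starts after Dmitri ends, so Dmitri has no further overlaps.
Yusuf starts before Hannah ends → Hannah and Yusuf overlap.
Amara starts after Hannah ends, so Hannah has no further overlaps.
Amara starts after Yusuf ends, so Yusuf has no further overlaps.
Marcus starts after Amara ends, so Amara has no further overlaps.
Kenji starts after Marcus ends, so Marcus has no further overlaps.
Noor starts after Kenji ends.
Overlapping pairs: Dmitri & Tariq, Hannah & Yusuf — 2 in total.

2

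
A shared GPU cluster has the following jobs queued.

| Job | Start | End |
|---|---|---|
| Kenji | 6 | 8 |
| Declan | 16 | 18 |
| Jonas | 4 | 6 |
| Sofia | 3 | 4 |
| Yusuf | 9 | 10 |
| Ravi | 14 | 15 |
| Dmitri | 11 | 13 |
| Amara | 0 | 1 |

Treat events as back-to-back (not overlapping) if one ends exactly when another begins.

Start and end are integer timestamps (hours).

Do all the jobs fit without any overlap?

Two intervals overlap when each starts before the other ends.
Sorted by start: Amara, Sofia, Jonas, Kenji, Yusuf, Dmitri, Ravi, Declan.
Sofia starts after Amara ends; Amara is clear from here.
Jonas starts exactly when Sofia ends (back-to-back, no overlap); Sofia is clear from here.
Kenji starts exactly when Jonas ends (back-to-back, no overlap); Jonas is clear from here.
Yusuf starts after Kenji ends; Kenji is clear from here.
Dmitri starts after Yusuf ends; Yusuf is clear from here.
Ravi starts after Dmitri ends; Dmitri is clear from here.
Declan starts after Ravi ends.
Every pair is clear; the schedule has no overlaps.

Yes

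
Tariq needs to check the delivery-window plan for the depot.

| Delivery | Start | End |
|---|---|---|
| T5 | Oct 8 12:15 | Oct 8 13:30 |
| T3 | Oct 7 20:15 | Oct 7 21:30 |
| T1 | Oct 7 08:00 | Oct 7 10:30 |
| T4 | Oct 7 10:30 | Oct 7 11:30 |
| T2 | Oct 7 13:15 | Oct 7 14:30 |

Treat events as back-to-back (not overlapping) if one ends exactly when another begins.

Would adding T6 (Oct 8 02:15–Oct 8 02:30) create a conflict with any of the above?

T1: ends Oct 7 10:30 at or before T6 starts Oct 8 02:15 → clear.
T4: ends Oct 7 11:30 at or before T6 starts Oct 8 02:15 → clear.
T2: ends Oct 7 14:30 at or before T6 starts Oct 8 02:15 → clear.
T3: ends Oct 7 21:30 at or before T6 starts Oct 8 02:15 → clear.
T5: starts Oct 8 12:15 at or after T6 ends Oct 8 02:30 → clear.

No — it doesn't clash with anything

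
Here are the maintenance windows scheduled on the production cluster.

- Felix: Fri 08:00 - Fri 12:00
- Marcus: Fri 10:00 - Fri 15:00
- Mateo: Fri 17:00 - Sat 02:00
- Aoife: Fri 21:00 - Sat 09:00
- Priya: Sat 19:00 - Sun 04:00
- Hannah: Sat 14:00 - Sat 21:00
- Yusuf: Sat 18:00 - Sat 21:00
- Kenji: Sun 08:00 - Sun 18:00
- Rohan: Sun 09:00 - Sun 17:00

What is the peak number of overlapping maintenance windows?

Sort all start/end points and keep a running count:
Fri 08:00 start Felix → 1
Fri 10:00 start Marcus → 2
Fri 12:00 end Felix → 1
Fri 15:00 end Marcus → 0
Fri 17:00 start Mateo → 1
Fri 21:00 start Aoife → 2
Sat 02:00 end Mateo → 1
Sat 09:00 end Aoife → 0
Sat 14:00 start Hannah → 1
Sat 18:00 start Yusuf → 2
Sat 19:00 start Priya → 3
Sat 21:00 end Hannah → 2
Sat 21:00 end Yusuf → 1
Sun 04:00 end Priya → 0
Sun 08:00 start Kenji → 1
Sun 09:00 start Rohan → 2
Sun 17:00 end Rohan → 1
Sun 18:00 end Kenji → 0
Peak is 3, at Sat 19:00 (Hannah, Priya, Yusuf).

3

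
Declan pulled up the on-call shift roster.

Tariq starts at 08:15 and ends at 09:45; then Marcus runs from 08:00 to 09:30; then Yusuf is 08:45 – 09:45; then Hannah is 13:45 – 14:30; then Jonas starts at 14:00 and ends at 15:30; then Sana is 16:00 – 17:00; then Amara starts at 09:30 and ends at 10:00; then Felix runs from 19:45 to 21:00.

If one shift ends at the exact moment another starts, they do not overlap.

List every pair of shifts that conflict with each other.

Amara & Tariq, Amara & Yusuf, Hannah & Jonas, Marcus & Tariq, Marcus & Yusuf, Tariq & Yusuf

Two intervals overlap when each starts before the other ends.
Sorted by start: Marcus, Tariq, Yusuf, Amara, Hannah, Jonas, Sana, Felix.
Tariq starts before Marcus ends → Marcus and Tariq overlap.
Yusuf starts before Marcus ends → Marcus and Yusuf overlap.
Amara starts exactly when Marcus ends (back-to-back, no overlap); Marcus is clear from here.
Yusuf starts before Tariq ends → Tariq and Yusuf overlap.
Amara starts before Tariq ends → Tariq and Amara overlap.
Hannah starts after Tariq ends; Tariq is clear from here.
Amara starts before Yusuf ends → Yusuf and Amara overlap.
Hannah starts after Yusuf ends; Yusuf is clear from here.
Hannah starts after Amara ends; Amara is clear from here.
Jonas starts before Hannah ends → Hannah and Jonas overlap.
Sana starts after Hannah ends; Hannah is clear from here.
Sana starts after Jonas ends; Jonas is clear from here.
Felix starts after Sana ends.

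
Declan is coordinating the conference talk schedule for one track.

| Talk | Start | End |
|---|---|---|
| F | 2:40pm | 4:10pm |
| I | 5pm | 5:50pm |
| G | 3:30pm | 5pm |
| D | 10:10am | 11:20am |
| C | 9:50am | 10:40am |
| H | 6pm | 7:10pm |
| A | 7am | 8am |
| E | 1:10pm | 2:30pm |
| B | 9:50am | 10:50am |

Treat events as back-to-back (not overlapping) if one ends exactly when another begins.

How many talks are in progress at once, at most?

3

Walk through starts and ends in time order (an end at T is processed before a start at T):
7am start A → 1
8am end A → 0
9:50am start B → 1
9:50am start C → 2
10:10am start D → 3
10:40am end C → 2
10:50am end B → 1
11:20am end D → 0
1:10pm start E → 1
2:30pm end E → 0
2:40pm start F → 1
3:30pm start G → 2
4:10pm end F → 1
5pm end G → 0
5pm start I → 1
5:50pm end I → 0
6pm start H → 1
7:10pm end H → 0
Peak is 3, at 10:10am (B, C, D).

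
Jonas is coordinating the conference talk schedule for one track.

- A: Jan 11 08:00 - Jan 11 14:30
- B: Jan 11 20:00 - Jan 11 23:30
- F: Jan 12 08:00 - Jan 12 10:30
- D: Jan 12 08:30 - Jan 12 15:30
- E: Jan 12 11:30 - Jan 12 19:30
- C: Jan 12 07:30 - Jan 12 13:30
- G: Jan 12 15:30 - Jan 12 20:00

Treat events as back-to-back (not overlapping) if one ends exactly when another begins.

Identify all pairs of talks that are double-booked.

Check each pair: they overlap iff neither finishes before the other starts.
Sorted by start: A, B, C, F, D, E, G.
B starts after A ends, so nothing later overlaps A either.
C starts after B ends, so nothing later overlaps B either.
F starts before C ends → C and F overlap.
D starts before C ends → C and D overlap.
E starts before C ends → C and E overlap.
G starts after C ends.
D starts before F ends → F and D overlap.
E starts after F ends, so nothing later overlaps F either.
E starts before D ends → D and E overlap.
G starts exactly when D ends (back-to-back, no overlap).
G starts before E ends → E and G overlap.

C & D, C & E, C & F, D & E, D & F, E & G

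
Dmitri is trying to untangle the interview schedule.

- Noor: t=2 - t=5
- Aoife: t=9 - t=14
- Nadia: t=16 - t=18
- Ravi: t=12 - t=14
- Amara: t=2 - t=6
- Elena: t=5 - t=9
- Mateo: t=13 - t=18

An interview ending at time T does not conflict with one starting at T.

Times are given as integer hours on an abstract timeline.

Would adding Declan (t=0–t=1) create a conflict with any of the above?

Noor: starts t=2 at or after Declan ends t=1 → clear.
Amara: starts t=2 at or after Declan ends t=1 → clear.
Elena: starts t=5 at or after Declan ends t=1 → clear.
Aoife: starts t=9 at or after Declan ends t=1 → clear.
Ravi: starts t=12 at or after Declan ends t=1 → clear.
Mateo: starts t=13 at or after Declan ends t=1 → clear.
Nadia: starts t=16 at or after Declan ends t=1 → clear.

No — it doesn't clash with anything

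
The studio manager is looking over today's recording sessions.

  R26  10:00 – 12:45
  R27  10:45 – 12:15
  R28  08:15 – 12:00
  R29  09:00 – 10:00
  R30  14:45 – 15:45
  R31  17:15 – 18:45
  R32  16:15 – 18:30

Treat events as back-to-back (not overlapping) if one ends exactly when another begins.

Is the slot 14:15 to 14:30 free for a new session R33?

R28: ends 12:00 at or before R33 starts 14:15 → clear.
R29: ends 10:00 at or before R33 starts 14:15 → clear.
R26: ends 12:45 at or before R33 starts 14:15 → clear.
R27: ends 12:15 at or before R33 starts 14:15 → clear.
R30: starts 14:45 at or after R33 ends 14:30 → clear.
R32: starts 16:15 at or after R33 ends 14:30 → clear.
R31: starts 17:15 at or after R33 ends 14:30 → clear.

Yes — the slot is free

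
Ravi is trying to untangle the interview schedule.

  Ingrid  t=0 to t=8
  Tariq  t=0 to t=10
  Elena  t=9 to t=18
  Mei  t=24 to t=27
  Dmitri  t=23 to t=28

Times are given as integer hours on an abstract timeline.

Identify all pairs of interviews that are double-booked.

Two intervals overlap when each starts before the other ends.
Sorted by start: Ingrid, Tariq, Elena, Dmitri, Mei.
Tariq starts before Ingrid ends → Ingrid and Tariq overlap.
Elena starts after Ingrid ends; Ingrid is clear from here.
Elena starts before Tariq ends → Tariq and Elena overlap.
Dmitri starts after Tariq ends; Tariq is clear from here.
Dmitri starts after Elena ends; Elena is clear from here.
Mei starts before Dmitri ends → Dmitri and Mei overlap.

Dmitri & Mei, Elena & Tariq, Ingrid & Tariq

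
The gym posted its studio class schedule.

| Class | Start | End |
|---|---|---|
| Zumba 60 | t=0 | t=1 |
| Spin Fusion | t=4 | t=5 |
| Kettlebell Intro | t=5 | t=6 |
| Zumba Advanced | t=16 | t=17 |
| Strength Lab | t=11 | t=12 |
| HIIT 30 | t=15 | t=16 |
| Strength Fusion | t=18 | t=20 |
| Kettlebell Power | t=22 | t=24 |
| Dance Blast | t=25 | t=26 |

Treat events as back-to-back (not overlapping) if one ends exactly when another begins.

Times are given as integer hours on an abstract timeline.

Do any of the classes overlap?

Sorted by start: Zumba 60, Spin Fusion, Kettlebell Intro, Strength Lab, HIIT 30, Zumba Advanced, Strength Fusion, Kettlebell Power, Dance Blast.
Spin Fusion starts after Zumba 60 ends; Zumba 60 is clear from here.
Kettlebell Intro starts exactly when Spin Fusion ends (back-to-back, no overlap); Spin Fusion is clear from here.
Strength Lab starts after Kettlebell Intro ends; Kettlebell Intro is clear from here.
HIIT 30 starts after Strength Lab ends; Strength Lab is clear from here.
Zumba Advanced starts exactly when HIIT 30 ends (back-to-back, no overlap); HIIT 30 is clear from here.
Strength Fusion starts after Zumba Advanced ends; Zumba Advanced is clear from here.
Kettlebell Power starts after Strength Fusion ends; Strength Fusion is clear from here.
Dance Blast starts after Kettlebell Power ends.
Every pair is clear; the schedule has no overlaps.

No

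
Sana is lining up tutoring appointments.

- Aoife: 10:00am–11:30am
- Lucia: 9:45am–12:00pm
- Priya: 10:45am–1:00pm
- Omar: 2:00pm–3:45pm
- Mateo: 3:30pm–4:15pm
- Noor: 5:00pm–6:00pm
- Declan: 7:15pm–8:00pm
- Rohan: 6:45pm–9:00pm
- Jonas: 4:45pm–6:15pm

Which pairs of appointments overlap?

Sorted by start: Lucia, Aoife, Priya, Omar, Mateo, Jonas, Noor, Rohan, Declan.
Aoife starts before Lucia ends → Lucia and Aoife overlap.
Priya starts before Lucia ends → Lucia and Priya overlap.
Omar starts after Lucia ends, so nothing later overlaps Lucia either.
Priya starts before Aoife ends → Aoife and Priya overlap.
Omar starts after Aoife ends, so nothing later overlaps Aoife either.
Omar starts after Priya ends, so nothing later overlaps Priya either.
Mateo starts before Omar ends → Omar and Mateo overlap.
Jonas starts after Omar ends, so nothing later overlaps Omar either.
Jonas starts after Mateo ends, so nothing later overlaps Mateo either.
Noor starts before Jonas ends → Jonas and Noor overlap.
Rohan starts after Jonas ends, so nothing later overlaps Jonas either.
Rohan starts after Noor ends, so nothing later overlaps Noor either.
Declan starts before Rohan ends → Rohan and Declan overlap.

Aoife & Lucia, Aoife & Priya, Declan & Rohan, Jonas & Noor, Lucia & Priya, Mateo & Omar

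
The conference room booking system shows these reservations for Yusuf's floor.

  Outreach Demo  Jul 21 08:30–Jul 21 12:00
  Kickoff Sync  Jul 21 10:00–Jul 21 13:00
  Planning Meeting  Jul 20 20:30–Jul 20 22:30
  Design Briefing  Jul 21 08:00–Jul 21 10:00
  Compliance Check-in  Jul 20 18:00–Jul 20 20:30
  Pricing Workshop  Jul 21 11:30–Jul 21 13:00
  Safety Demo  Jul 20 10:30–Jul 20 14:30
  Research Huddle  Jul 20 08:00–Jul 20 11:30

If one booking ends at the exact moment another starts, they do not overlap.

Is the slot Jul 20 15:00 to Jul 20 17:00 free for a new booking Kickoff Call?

Yes — the slot is free

Research Huddle: ends Jul 20 11:30 at or before Kickoff Call starts Jul 20 15:00 → clear.
Safety Demo: ends Jul 20 14:30 at or before Kickoff Call starts Jul 20 15:00 → clear.
Compliance Check-in: starts Jul 20 18:00 at or after Kickoff Call ends Jul 20 17:00 → clear.
Planning Meeting: starts Jul 20 20:30 at or after Kickoff Call ends Jul 20 17:00 → clear.
Design Briefing: starts Jul 21 08:00 at or after Kickoff Call ends Jul 20 17:00 → clear.
Outreach Demo: starts Jul 21 08:30 at or after Kickoff Call ends Jul 20 17:00 → clear.
Kickoff Sync: starts Jul 21 10:00 at or after Kickoff Call ends Jul 20 17:00 → clear.
Pricing Workshop: starts Jul 21 11:30 at or after Kickoff Call ends Jul 20 17:00 → clear.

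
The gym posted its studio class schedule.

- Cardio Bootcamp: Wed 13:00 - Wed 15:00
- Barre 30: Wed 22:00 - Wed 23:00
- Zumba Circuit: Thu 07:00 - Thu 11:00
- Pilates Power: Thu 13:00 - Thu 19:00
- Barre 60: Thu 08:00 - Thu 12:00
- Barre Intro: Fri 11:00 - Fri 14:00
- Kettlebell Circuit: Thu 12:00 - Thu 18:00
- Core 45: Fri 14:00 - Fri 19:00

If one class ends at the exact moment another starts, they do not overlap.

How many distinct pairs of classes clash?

Check each pair: they overlap iff neither finishes before the other starts.
Sorted by start: Cardio Bootcamp, Barre 30, Zumba Circuit, Barre 60, Kettlebell Circuit, Pilates Power, Barre Intro, Core 45.
Barre 30 starts after Cardio Bootcamp ends, so nothing later overlaps Cardio Bootcamp either.
Zumba Circuit starts after Barre 30 ends, so nothing later overlaps Barre 30 either.
Barre 60 starts before Zumba Circuit ends → Zumba Circuit and Barre 60 overlap.
Kettlebell Circuit starts after Zumba Circuit ends, so nothing later overlaps Zumba Circuit either.
Kettlebell Circuit starts exactly when Barre 60 ends (back-to-back, no overlap), so nothing later overlaps Barre 60 either.
Pilates Power starts before Kettlebell Circuit ends → Kettlebell Circuit and Pilates Power overlap.
Barre Intro starts after Kettlebell Circuit ends, so nothing later overlaps Kettlebell Circuit either.
Barre Intro starts after Pilates Power ends, so nothing later overlaps Pilates Power either.
Core 45 starts exactly when Barre Intro ends (back-to-back, no overlap).
Overlapping pairs: Barre 60 & Zumba Circuit, Kettlebell Circuit & Pilates Power — 2 in total.

2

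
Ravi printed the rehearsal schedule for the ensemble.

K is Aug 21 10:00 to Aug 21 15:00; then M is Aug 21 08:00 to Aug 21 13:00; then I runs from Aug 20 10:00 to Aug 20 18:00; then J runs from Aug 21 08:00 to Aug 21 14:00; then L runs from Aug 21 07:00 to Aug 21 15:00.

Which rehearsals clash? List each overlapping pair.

Check each pair: they overlap iff neither finishes before the other starts.
Sorted by start: I, L, J, M, K.
L starts after I ends, so I has no further overlaps.
J starts before L ends → L and J overlap.
M starts before L ends → L and M overlap.
K starts before L ends → L and K overlap.
M starts before J ends → J and M overlap.
K starts before J ends → J and K overlap.
K starts before M ends → M and K overlap.

J & K, J & L, J & M, K & L, K & M, L & M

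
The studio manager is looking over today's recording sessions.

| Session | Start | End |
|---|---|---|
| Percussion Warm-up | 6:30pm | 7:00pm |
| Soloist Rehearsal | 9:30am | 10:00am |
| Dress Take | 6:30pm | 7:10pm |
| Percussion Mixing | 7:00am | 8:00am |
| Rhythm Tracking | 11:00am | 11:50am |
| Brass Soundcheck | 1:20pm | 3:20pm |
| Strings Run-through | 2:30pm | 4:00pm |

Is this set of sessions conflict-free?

No

Sorted by start: Percussion Mixing, Soloist Rehearsal, Rhythm Tracking, Brass Soundcheck, Strings Run-through, Percussion Warm-up, Dress Take.
Soloist Rehearsal starts after Percussion Mixing ends, so nothing later overlaps Percussion Mixing either.
Rhythm Tracking starts after Soloist Rehearsal ends, so nothing later overlaps Soloist Rehearsal either.
Brass Soundcheck starts after Rhythm Tracking ends, so nothing later overlaps Rhythm Tracking either.
Strings Run-through starts before Brass Soundcheck ends → Brass Soundcheck and Strings Run-through overlap.
That's a conflict, so the schedule is not conflict-free.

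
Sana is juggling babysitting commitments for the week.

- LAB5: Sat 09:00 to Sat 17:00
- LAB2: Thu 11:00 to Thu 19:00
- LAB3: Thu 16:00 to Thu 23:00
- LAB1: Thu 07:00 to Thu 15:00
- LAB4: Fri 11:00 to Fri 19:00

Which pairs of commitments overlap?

Sorted by start: LAB1, LAB2, LAB3, LAB4, LAB5.
LAB2 starts before LAB1 ends → LAB1 and LAB2 overlap.
LAB3 starts after LAB1 ends; LAB1 is clear from here.
LAB3 starts before LAB2 ends → LAB2 and LAB3 overlap.
LAB4 starts after LAB2 ends; LAB2 is clear from here.
LAB4 starts after LAB3 ends; LAB3 is clear from here.
LAB5 starts after LAB4 ends.

LAB1 & LAB2, LAB2 & LAB3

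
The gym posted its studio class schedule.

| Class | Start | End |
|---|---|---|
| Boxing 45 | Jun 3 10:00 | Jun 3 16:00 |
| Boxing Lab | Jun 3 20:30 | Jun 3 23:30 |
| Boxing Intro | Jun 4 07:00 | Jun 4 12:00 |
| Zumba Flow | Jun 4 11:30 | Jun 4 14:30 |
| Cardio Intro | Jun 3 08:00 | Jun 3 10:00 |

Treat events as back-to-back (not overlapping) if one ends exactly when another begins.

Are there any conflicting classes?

Yes

Sorted by start: Cardio Intro, Boxing 45, Boxing Lab, Boxing Intro, Zumba Flow.
Boxing 45 starts exactly when Cardio Intro ends (back-to-back, no overlap), so nothing later overlaps Cardio Intro either.
Boxing Lab starts after Boxing 45 ends, so nothing later overlaps Boxing 45 either.
Boxing Intro starts after Boxing Lab ends, so nothing later overlaps Boxing Lab either.
Zumba Flow starts before Boxing Intro ends → Boxing Intro and Zumba Flow overlap.
That's a conflict, so the schedule is not conflict-free.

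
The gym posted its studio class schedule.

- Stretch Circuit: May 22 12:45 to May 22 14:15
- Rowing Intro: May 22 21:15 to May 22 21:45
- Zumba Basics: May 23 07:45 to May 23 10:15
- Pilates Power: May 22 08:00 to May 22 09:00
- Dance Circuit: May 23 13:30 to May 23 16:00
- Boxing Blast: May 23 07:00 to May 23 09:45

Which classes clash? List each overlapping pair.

Sorted by start: Pilates Power, Stretch Circuit, Rowing Intro, Boxing Blast, Zumba Basics, Dance Circuit.
Stretch Circuit starts after Pilates Power ends — done with Pilates Power.
Rowing Intro starts after Stretch Circuit ends — done with Stretch Circuit.
Boxing Blast starts after Rowing Intro ends — done with Rowing Intro.
Zumba Basics starts before Boxing Blast ends → Boxing Blast and Zumba Basics overlap.
Dance Circuit starts after Boxing Blast ends.
Dance Circuit starts after Zumba Basics ends.

Boxing Blast & Zumba Basics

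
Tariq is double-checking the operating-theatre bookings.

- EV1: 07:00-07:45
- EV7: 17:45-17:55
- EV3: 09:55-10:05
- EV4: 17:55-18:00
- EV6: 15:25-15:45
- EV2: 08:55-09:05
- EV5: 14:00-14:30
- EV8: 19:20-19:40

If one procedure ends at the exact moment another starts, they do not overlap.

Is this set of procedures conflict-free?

Yes

Check each pair: they overlap iff neither finishes before the other starts.
Sorted by start: EV1, EV2, EV3, EV5, EV6, EV7, EV4, EV8.
EV2 starts after EV1 ends, so EV1 has no further overlaps.
EV3 starts after EV2 ends, so EV2 has no further overlaps.
EV5 starts after EV3 ends, so EV3 has no further overlaps.
EV6 starts after EV5 ends, so EV5 has no further overlaps.
EV7 starts after EV6 ends, so EV6 has no further overlaps.
EV4 starts exactly when EV7 ends (back-to-back, no overlap), so EV7 has no further overlaps.
EV8 starts after EV4 ends.
Every pair is clear; the schedule has no overlaps.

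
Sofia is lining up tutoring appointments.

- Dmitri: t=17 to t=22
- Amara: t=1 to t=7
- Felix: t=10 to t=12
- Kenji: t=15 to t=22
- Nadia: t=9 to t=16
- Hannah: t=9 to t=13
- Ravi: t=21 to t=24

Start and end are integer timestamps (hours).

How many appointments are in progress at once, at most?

3

Walk through starts and ends in time order (an end at T is processed before a start at T):
t=1 start Amara → 1
t=7 end Amara → 0
t=9 start Hannah → 1
t=9 start Nadia → 2
t=10 start Felix → 3
t=12 end Felix → 2
t=13 end Hannah → 1
t=15 start Kenji → 2
t=16 end Nadia → 1
t=17 start Dmitri → 2
t=21 start Ravi → 3
t=22 end Dmitri → 2
t=22 end Kenji → 1
t=24 end Ravi → 0
Peak is 3, at t=10 (Felix, Hannah, Nadia).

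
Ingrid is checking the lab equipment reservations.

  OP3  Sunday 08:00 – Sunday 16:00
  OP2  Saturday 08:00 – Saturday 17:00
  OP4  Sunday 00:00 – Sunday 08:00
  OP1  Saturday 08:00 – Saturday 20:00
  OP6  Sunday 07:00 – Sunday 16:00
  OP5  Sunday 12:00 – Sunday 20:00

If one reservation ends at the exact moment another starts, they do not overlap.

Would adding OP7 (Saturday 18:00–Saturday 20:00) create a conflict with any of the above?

OP1: starts Saturday 08:00 before OP7 ends Saturday 20:00, and ends Saturday 20:00 after OP7 starts Saturday 18:00 → overlap.
OP2: ends Saturday 17:00 at or before OP7 starts Saturday 18:00 → clear.
OP4: starts Sunday 00:00 at or after OP7 ends Saturday 20:00 → clear.
OP6: starts Sunday 07:00 at or after OP7 ends Saturday 20:00 → clear.
OP3: starts Sunday 08:00 at or after OP7 ends Saturday 20:00 → clear.
OP5: starts Sunday 12:00 at or after OP7 ends Saturday 20:00 → clear.
OP7 overlaps OP1.

Yes — it overlaps OP1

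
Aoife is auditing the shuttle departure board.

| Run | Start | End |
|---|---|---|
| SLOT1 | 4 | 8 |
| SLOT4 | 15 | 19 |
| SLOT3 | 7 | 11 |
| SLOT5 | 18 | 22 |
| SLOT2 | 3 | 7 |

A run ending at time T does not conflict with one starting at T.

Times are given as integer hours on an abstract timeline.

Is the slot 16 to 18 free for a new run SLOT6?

No — it overlaps SLOT4

SLOT2: ends 7 at or before SLOT6 starts 16 → clear.
SLOT1: ends 8 at or before SLOT6 starts 16 → clear.
SLOT3: ends 11 at or before SLOT6 starts 16 → clear.
SLOT4: starts 15 before SLOT6 ends 18, and ends 19 after SLOT6 starts 16 → overlap.
SLOT5: starts 18 at or after SLOT6 ends 18 → clear.
SLOT6 overlaps SLOT4.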